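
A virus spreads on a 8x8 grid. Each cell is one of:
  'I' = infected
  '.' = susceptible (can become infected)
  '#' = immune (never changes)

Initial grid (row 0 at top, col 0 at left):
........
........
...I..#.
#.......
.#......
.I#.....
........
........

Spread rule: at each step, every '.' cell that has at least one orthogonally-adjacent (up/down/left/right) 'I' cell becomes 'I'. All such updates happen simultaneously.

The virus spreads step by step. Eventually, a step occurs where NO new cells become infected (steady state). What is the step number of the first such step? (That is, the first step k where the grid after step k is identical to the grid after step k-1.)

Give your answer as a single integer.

Answer: 9

Derivation:
Step 0 (initial): 2 infected
Step 1: +6 new -> 8 infected
Step 2: +12 new -> 20 infected
Step 3: +13 new -> 33 infected
Step 4: +9 new -> 42 infected
Step 5: +8 new -> 50 infected
Step 6: +6 new -> 56 infected
Step 7: +3 new -> 59 infected
Step 8: +1 new -> 60 infected
Step 9: +0 new -> 60 infected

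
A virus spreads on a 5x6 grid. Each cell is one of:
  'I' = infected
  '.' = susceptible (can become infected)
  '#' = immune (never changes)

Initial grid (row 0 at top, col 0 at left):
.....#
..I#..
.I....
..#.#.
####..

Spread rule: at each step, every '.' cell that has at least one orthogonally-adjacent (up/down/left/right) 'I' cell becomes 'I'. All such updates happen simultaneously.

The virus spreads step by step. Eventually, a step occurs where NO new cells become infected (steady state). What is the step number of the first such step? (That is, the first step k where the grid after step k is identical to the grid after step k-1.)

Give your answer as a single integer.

Step 0 (initial): 2 infected
Step 1: +5 new -> 7 infected
Step 2: +5 new -> 12 infected
Step 3: +4 new -> 16 infected
Step 4: +2 new -> 18 infected
Step 5: +2 new -> 20 infected
Step 6: +1 new -> 21 infected
Step 7: +1 new -> 22 infected
Step 8: +0 new -> 22 infected

Answer: 8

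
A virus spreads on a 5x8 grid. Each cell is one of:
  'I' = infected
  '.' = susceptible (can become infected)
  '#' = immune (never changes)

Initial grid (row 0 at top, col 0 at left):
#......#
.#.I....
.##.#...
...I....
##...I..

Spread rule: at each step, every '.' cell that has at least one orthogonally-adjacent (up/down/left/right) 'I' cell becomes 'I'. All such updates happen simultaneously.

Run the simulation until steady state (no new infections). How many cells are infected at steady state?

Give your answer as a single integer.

Answer: 32

Derivation:
Step 0 (initial): 3 infected
Step 1: +10 new -> 13 infected
Step 2: +8 new -> 21 infected
Step 3: +6 new -> 27 infected
Step 4: +4 new -> 31 infected
Step 5: +1 new -> 32 infected
Step 6: +0 new -> 32 infected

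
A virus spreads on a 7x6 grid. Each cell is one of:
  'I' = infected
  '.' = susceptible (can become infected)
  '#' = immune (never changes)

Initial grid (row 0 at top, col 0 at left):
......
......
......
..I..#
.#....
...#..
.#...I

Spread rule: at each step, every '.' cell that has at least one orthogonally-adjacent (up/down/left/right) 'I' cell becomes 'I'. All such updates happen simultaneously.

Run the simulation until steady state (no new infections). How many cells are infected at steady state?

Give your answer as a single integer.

Step 0 (initial): 2 infected
Step 1: +6 new -> 8 infected
Step 2: +10 new -> 18 infected
Step 3: +9 new -> 27 infected
Step 4: +6 new -> 33 infected
Step 5: +4 new -> 37 infected
Step 6: +1 new -> 38 infected
Step 7: +0 new -> 38 infected

Answer: 38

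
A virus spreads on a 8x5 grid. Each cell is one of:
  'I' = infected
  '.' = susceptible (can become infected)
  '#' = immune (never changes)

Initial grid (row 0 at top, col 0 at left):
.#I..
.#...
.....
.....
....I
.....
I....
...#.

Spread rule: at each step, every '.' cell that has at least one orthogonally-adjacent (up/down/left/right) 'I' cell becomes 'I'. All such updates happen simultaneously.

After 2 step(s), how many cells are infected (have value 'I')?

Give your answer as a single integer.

Step 0 (initial): 3 infected
Step 1: +8 new -> 11 infected
Step 2: +12 new -> 23 infected

Answer: 23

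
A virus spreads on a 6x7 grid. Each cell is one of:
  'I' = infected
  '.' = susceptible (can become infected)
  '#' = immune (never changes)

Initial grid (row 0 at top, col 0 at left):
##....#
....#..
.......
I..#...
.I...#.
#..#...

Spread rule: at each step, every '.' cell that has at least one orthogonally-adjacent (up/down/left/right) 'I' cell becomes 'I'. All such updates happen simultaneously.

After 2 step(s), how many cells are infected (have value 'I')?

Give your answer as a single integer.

Answer: 12

Derivation:
Step 0 (initial): 2 infected
Step 1: +5 new -> 7 infected
Step 2: +5 new -> 12 infected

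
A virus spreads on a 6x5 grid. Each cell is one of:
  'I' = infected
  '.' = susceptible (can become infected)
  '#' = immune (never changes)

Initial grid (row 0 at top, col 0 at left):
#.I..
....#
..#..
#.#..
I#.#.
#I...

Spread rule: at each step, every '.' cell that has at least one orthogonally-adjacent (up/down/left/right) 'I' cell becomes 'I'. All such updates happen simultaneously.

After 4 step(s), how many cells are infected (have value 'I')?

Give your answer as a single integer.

Answer: 21

Derivation:
Step 0 (initial): 3 infected
Step 1: +4 new -> 7 infected
Step 2: +5 new -> 12 infected
Step 3: +4 new -> 16 infected
Step 4: +5 new -> 21 infected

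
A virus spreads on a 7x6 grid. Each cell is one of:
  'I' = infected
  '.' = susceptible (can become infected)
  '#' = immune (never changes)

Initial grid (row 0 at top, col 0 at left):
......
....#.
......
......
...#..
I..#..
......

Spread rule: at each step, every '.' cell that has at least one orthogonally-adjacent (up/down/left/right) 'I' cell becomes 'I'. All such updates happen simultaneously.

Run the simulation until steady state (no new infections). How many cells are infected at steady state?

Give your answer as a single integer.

Answer: 39

Derivation:
Step 0 (initial): 1 infected
Step 1: +3 new -> 4 infected
Step 2: +4 new -> 8 infected
Step 3: +4 new -> 12 infected
Step 4: +4 new -> 16 infected
Step 5: +5 new -> 21 infected
Step 6: +6 new -> 27 infected
Step 7: +6 new -> 33 infected
Step 8: +3 new -> 36 infected
Step 9: +2 new -> 38 infected
Step 10: +1 new -> 39 infected
Step 11: +0 new -> 39 infected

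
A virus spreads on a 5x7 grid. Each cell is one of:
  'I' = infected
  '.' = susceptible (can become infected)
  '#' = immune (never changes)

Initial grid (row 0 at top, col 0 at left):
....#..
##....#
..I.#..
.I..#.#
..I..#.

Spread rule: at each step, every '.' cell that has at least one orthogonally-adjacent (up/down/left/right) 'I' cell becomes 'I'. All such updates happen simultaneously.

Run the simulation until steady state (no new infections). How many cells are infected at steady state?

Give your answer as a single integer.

Answer: 26

Derivation:
Step 0 (initial): 3 infected
Step 1: +7 new -> 10 infected
Step 2: +6 new -> 16 infected
Step 3: +3 new -> 19 infected
Step 4: +2 new -> 21 infected
Step 5: +2 new -> 23 infected
Step 6: +3 new -> 26 infected
Step 7: +0 new -> 26 infected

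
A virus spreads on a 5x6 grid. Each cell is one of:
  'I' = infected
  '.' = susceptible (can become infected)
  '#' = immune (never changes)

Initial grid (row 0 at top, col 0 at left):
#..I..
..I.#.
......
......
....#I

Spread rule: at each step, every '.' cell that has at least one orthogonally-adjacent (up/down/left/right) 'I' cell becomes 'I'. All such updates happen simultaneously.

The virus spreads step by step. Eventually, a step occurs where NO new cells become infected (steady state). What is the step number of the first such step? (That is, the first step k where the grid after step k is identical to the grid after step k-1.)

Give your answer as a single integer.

Answer: 6

Derivation:
Step 0 (initial): 3 infected
Step 1: +6 new -> 9 infected
Step 2: +8 new -> 17 infected
Step 3: +6 new -> 23 infected
Step 4: +3 new -> 26 infected
Step 5: +1 new -> 27 infected
Step 6: +0 new -> 27 infected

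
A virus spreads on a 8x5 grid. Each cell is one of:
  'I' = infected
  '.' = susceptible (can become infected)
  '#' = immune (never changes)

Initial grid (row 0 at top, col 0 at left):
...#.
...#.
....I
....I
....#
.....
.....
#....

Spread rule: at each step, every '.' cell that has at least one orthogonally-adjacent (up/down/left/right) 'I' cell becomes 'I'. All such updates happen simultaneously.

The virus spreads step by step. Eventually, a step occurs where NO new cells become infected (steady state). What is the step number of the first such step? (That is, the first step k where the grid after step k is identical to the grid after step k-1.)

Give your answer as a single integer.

Step 0 (initial): 2 infected
Step 1: +3 new -> 5 infected
Step 2: +4 new -> 9 infected
Step 3: +5 new -> 14 infected
Step 4: +8 new -> 22 infected
Step 5: +7 new -> 29 infected
Step 6: +5 new -> 34 infected
Step 7: +2 new -> 36 infected
Step 8: +0 new -> 36 infected

Answer: 8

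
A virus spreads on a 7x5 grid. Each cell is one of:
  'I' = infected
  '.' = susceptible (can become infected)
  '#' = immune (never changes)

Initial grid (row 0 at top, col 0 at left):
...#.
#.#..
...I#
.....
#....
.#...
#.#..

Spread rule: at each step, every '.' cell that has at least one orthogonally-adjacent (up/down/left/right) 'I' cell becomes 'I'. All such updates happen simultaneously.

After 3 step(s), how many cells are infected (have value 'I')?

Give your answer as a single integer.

Answer: 16

Derivation:
Step 0 (initial): 1 infected
Step 1: +3 new -> 4 infected
Step 2: +5 new -> 9 infected
Step 3: +7 new -> 16 infected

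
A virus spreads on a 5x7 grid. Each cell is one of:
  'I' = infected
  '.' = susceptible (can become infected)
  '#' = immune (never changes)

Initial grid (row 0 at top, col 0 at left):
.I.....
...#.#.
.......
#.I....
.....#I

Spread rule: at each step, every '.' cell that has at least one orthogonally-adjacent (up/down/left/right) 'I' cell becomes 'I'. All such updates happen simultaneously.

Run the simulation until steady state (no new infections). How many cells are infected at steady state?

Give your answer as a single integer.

Answer: 31

Derivation:
Step 0 (initial): 3 infected
Step 1: +8 new -> 11 infected
Step 2: +10 new -> 21 infected
Step 3: +7 new -> 28 infected
Step 4: +3 new -> 31 infected
Step 5: +0 new -> 31 infected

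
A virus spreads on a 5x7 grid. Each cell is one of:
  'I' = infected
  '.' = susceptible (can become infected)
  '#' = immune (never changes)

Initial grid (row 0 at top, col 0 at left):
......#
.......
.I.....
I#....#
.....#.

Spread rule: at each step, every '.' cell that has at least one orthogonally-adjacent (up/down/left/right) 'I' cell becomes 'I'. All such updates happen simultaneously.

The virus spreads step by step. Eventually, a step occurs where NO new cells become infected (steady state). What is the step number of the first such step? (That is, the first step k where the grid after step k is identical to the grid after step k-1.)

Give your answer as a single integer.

Answer: 7

Derivation:
Step 0 (initial): 2 infected
Step 1: +4 new -> 6 infected
Step 2: +6 new -> 12 infected
Step 3: +6 new -> 18 infected
Step 4: +5 new -> 23 infected
Step 5: +5 new -> 28 infected
Step 6: +2 new -> 30 infected
Step 7: +0 new -> 30 infected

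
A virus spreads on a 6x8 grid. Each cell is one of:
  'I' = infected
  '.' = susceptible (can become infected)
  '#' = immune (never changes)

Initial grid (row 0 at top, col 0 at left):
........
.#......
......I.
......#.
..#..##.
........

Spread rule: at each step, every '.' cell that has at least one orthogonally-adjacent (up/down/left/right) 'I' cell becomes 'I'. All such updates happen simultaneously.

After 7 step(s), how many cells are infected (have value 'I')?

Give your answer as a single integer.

Step 0 (initial): 1 infected
Step 1: +3 new -> 4 infected
Step 2: +6 new -> 10 infected
Step 3: +6 new -> 16 infected
Step 4: +6 new -> 22 infected
Step 5: +7 new -> 29 infected
Step 6: +5 new -> 34 infected
Step 7: +5 new -> 39 infected

Answer: 39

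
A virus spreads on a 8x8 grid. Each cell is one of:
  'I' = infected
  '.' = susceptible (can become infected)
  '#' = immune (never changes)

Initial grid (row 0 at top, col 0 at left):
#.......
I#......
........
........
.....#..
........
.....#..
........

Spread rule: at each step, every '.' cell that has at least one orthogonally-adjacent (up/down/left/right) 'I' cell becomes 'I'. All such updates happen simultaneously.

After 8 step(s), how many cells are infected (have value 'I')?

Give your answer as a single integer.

Step 0 (initial): 1 infected
Step 1: +1 new -> 2 infected
Step 2: +2 new -> 4 infected
Step 3: +3 new -> 7 infected
Step 4: +5 new -> 12 infected
Step 5: +7 new -> 19 infected
Step 6: +9 new -> 28 infected
Step 7: +8 new -> 36 infected
Step 8: +7 new -> 43 infected

Answer: 43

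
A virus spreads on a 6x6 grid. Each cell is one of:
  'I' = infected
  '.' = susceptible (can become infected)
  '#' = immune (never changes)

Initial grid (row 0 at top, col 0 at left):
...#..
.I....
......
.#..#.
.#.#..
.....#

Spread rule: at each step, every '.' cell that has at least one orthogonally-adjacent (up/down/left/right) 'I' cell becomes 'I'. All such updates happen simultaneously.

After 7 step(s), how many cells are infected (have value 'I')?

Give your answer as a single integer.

Answer: 29

Derivation:
Step 0 (initial): 1 infected
Step 1: +4 new -> 5 infected
Step 2: +5 new -> 10 infected
Step 3: +4 new -> 14 infected
Step 4: +6 new -> 20 infected
Step 5: +4 new -> 24 infected
Step 6: +3 new -> 27 infected
Step 7: +2 new -> 29 infected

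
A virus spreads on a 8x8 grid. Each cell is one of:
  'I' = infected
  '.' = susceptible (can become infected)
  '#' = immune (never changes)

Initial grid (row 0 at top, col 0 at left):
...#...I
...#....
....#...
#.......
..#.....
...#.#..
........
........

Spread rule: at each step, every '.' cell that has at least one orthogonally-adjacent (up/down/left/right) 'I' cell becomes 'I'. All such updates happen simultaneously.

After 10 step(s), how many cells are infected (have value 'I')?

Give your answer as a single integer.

Answer: 40

Derivation:
Step 0 (initial): 1 infected
Step 1: +2 new -> 3 infected
Step 2: +3 new -> 6 infected
Step 3: +4 new -> 10 infected
Step 4: +4 new -> 14 infected
Step 5: +3 new -> 17 infected
Step 6: +4 new -> 21 infected
Step 7: +4 new -> 25 infected
Step 8: +6 new -> 31 infected
Step 9: +4 new -> 35 infected
Step 10: +5 new -> 40 infected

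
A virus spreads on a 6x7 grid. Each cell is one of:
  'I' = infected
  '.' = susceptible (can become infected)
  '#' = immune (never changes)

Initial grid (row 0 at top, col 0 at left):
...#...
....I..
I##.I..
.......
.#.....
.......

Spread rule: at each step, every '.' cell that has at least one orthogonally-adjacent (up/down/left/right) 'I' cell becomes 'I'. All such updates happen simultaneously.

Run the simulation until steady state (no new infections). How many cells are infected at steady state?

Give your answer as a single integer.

Step 0 (initial): 3 infected
Step 1: +8 new -> 11 infected
Step 2: +11 new -> 22 infected
Step 3: +9 new -> 31 infected
Step 4: +5 new -> 36 infected
Step 5: +2 new -> 38 infected
Step 6: +0 new -> 38 infected

Answer: 38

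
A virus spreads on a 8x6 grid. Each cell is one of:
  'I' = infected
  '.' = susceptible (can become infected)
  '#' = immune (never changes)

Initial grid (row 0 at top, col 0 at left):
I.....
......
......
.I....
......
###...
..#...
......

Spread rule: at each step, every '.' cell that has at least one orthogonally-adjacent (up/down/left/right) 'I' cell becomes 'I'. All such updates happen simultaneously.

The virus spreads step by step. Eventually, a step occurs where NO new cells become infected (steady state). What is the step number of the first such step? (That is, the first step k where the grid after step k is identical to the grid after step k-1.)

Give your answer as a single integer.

Answer: 11

Derivation:
Step 0 (initial): 2 infected
Step 1: +6 new -> 8 infected
Step 2: +7 new -> 15 infected
Step 3: +5 new -> 20 infected
Step 4: +6 new -> 26 infected
Step 5: +6 new -> 32 infected
Step 6: +4 new -> 36 infected
Step 7: +3 new -> 39 infected
Step 8: +2 new -> 41 infected
Step 9: +2 new -> 43 infected
Step 10: +1 new -> 44 infected
Step 11: +0 new -> 44 infected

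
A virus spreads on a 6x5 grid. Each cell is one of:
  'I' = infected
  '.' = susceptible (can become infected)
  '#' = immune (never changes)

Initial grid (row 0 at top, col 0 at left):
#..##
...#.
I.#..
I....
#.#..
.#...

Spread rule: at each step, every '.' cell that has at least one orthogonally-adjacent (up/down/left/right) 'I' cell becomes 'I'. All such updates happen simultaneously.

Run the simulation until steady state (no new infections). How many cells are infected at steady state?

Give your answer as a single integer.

Answer: 21

Derivation:
Step 0 (initial): 2 infected
Step 1: +3 new -> 5 infected
Step 2: +3 new -> 8 infected
Step 3: +3 new -> 11 infected
Step 4: +4 new -> 15 infected
Step 5: +3 new -> 18 infected
Step 6: +3 new -> 21 infected
Step 7: +0 new -> 21 infected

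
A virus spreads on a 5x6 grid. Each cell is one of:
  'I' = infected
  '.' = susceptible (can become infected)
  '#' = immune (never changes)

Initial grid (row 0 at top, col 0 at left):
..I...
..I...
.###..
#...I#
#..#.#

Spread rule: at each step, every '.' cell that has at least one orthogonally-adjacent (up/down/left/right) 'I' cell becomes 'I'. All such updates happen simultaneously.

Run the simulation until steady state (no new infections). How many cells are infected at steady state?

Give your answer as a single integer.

Answer: 22

Derivation:
Step 0 (initial): 3 infected
Step 1: +7 new -> 10 infected
Step 2: +6 new -> 16 infected
Step 3: +5 new -> 21 infected
Step 4: +1 new -> 22 infected
Step 5: +0 new -> 22 infected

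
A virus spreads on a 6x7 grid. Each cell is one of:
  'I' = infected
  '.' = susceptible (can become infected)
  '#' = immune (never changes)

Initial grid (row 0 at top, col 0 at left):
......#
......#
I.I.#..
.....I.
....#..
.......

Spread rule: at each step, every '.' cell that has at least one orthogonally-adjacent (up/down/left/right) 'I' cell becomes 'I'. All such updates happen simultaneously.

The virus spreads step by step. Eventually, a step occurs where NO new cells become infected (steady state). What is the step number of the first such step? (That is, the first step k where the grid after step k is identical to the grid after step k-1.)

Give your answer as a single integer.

Step 0 (initial): 3 infected
Step 1: +10 new -> 13 infected
Step 2: +12 new -> 25 infected
Step 3: +10 new -> 35 infected
Step 4: +3 new -> 38 infected
Step 5: +0 new -> 38 infected

Answer: 5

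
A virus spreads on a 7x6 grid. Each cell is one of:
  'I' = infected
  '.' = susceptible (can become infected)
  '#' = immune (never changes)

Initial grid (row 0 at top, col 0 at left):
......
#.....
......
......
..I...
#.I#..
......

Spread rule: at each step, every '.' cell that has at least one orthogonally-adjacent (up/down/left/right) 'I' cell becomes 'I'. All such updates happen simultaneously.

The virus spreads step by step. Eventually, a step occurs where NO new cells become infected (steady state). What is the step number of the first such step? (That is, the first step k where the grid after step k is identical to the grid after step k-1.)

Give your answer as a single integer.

Step 0 (initial): 2 infected
Step 1: +5 new -> 7 infected
Step 2: +7 new -> 14 infected
Step 3: +9 new -> 23 infected
Step 4: +8 new -> 31 infected
Step 5: +4 new -> 35 infected
Step 6: +3 new -> 38 infected
Step 7: +1 new -> 39 infected
Step 8: +0 new -> 39 infected

Answer: 8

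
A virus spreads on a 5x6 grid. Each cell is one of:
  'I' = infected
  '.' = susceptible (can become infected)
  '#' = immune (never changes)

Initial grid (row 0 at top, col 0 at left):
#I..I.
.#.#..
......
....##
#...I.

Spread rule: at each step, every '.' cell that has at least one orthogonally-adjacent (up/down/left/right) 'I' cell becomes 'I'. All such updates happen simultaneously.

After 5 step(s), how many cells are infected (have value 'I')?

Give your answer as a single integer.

Step 0 (initial): 3 infected
Step 1: +6 new -> 9 infected
Step 2: +5 new -> 14 infected
Step 3: +5 new -> 19 infected
Step 4: +2 new -> 21 infected
Step 5: +2 new -> 23 infected

Answer: 23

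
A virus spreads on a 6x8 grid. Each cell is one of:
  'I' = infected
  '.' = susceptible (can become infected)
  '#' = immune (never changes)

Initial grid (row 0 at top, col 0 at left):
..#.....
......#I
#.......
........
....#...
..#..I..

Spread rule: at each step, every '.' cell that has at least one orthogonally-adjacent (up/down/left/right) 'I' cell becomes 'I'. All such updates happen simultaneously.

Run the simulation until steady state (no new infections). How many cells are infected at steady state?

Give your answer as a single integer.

Answer: 43

Derivation:
Step 0 (initial): 2 infected
Step 1: +5 new -> 7 infected
Step 2: +7 new -> 14 infected
Step 3: +6 new -> 20 infected
Step 4: +5 new -> 25 infected
Step 5: +5 new -> 30 infected
Step 6: +5 new -> 35 infected
Step 7: +4 new -> 39 infected
Step 8: +1 new -> 40 infected
Step 9: +2 new -> 42 infected
Step 10: +1 new -> 43 infected
Step 11: +0 new -> 43 infected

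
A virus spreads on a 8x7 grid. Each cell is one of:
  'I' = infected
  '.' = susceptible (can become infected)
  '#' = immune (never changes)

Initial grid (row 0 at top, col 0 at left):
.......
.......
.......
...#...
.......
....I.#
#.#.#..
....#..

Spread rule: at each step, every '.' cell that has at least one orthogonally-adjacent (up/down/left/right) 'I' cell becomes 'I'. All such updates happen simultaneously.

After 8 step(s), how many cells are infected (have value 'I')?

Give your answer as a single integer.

Step 0 (initial): 1 infected
Step 1: +3 new -> 4 infected
Step 2: +6 new -> 10 infected
Step 3: +8 new -> 18 infected
Step 4: +10 new -> 28 infected
Step 5: +8 new -> 36 infected
Step 6: +7 new -> 43 infected
Step 7: +4 new -> 47 infected
Step 8: +2 new -> 49 infected

Answer: 49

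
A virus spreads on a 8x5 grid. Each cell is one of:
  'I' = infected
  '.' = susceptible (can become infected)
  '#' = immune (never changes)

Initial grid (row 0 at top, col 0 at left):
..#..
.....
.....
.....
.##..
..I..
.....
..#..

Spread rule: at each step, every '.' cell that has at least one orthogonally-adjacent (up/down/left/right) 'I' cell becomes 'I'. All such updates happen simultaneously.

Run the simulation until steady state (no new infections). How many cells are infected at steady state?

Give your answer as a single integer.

Answer: 36

Derivation:
Step 0 (initial): 1 infected
Step 1: +3 new -> 4 infected
Step 2: +5 new -> 9 infected
Step 3: +7 new -> 16 infected
Step 4: +6 new -> 22 infected
Step 5: +5 new -> 27 infected
Step 6: +5 new -> 32 infected
Step 7: +3 new -> 35 infected
Step 8: +1 new -> 36 infected
Step 9: +0 new -> 36 infected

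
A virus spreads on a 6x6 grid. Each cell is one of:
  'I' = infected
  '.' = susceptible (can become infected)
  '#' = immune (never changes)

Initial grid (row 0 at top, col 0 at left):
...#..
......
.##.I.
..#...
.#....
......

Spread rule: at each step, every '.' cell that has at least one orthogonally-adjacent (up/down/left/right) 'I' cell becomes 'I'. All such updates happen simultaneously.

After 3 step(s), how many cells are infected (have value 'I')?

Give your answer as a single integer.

Step 0 (initial): 1 infected
Step 1: +4 new -> 5 infected
Step 2: +6 new -> 11 infected
Step 3: +5 new -> 16 infected

Answer: 16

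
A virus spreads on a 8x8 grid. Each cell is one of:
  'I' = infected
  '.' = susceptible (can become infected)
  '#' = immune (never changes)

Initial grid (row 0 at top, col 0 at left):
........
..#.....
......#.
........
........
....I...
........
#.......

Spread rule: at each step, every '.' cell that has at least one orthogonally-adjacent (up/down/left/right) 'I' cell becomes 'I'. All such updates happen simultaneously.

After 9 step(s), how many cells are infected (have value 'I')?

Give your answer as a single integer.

Answer: 61

Derivation:
Step 0 (initial): 1 infected
Step 1: +4 new -> 5 infected
Step 2: +8 new -> 13 infected
Step 3: +11 new -> 24 infected
Step 4: +12 new -> 36 infected
Step 5: +10 new -> 46 infected
Step 6: +6 new -> 52 infected
Step 7: +5 new -> 57 infected
Step 8: +3 new -> 60 infected
Step 9: +1 new -> 61 infected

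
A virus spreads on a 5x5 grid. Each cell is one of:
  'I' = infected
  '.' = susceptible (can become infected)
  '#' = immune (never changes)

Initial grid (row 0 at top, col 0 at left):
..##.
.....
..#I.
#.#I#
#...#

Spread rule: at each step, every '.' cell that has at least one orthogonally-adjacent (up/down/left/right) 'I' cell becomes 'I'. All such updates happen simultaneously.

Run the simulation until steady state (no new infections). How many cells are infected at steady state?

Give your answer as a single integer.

Answer: 17

Derivation:
Step 0 (initial): 2 infected
Step 1: +3 new -> 5 infected
Step 2: +3 new -> 8 infected
Step 3: +3 new -> 11 infected
Step 4: +4 new -> 15 infected
Step 5: +2 new -> 17 infected
Step 6: +0 new -> 17 infected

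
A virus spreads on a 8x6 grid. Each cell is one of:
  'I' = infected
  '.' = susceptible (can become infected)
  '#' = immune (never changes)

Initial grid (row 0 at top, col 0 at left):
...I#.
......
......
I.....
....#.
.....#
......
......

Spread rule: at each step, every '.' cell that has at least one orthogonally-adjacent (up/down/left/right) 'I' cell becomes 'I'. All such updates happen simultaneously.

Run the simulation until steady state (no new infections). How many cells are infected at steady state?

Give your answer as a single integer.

Answer: 45

Derivation:
Step 0 (initial): 2 infected
Step 1: +5 new -> 7 infected
Step 2: +9 new -> 16 infected
Step 3: +9 new -> 25 infected
Step 4: +7 new -> 32 infected
Step 5: +4 new -> 36 infected
Step 6: +4 new -> 40 infected
Step 7: +2 new -> 42 infected
Step 8: +2 new -> 44 infected
Step 9: +1 new -> 45 infected
Step 10: +0 new -> 45 infected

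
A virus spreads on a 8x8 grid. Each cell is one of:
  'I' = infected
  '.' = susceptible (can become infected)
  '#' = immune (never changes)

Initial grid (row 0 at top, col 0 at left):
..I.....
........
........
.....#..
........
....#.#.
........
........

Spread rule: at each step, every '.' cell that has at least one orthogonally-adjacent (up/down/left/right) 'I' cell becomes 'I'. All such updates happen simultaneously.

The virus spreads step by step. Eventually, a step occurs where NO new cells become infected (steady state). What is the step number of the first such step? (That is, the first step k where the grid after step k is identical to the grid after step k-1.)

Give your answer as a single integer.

Answer: 13

Derivation:
Step 0 (initial): 1 infected
Step 1: +3 new -> 4 infected
Step 2: +5 new -> 9 infected
Step 3: +6 new -> 15 infected
Step 4: +7 new -> 22 infected
Step 5: +8 new -> 30 infected
Step 6: +7 new -> 37 infected
Step 7: +7 new -> 44 infected
Step 8: +7 new -> 51 infected
Step 9: +4 new -> 55 infected
Step 10: +3 new -> 58 infected
Step 11: +2 new -> 60 infected
Step 12: +1 new -> 61 infected
Step 13: +0 new -> 61 infected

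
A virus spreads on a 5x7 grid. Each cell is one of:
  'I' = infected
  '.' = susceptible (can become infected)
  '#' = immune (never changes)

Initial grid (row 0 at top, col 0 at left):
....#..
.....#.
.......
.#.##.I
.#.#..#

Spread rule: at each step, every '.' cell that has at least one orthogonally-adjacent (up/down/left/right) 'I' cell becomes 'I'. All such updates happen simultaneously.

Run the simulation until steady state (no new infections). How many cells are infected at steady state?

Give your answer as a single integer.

Answer: 27

Derivation:
Step 0 (initial): 1 infected
Step 1: +2 new -> 3 infected
Step 2: +3 new -> 6 infected
Step 3: +3 new -> 9 infected
Step 4: +3 new -> 12 infected
Step 5: +2 new -> 14 infected
Step 6: +4 new -> 18 infected
Step 7: +4 new -> 22 infected
Step 8: +3 new -> 25 infected
Step 9: +2 new -> 27 infected
Step 10: +0 new -> 27 infected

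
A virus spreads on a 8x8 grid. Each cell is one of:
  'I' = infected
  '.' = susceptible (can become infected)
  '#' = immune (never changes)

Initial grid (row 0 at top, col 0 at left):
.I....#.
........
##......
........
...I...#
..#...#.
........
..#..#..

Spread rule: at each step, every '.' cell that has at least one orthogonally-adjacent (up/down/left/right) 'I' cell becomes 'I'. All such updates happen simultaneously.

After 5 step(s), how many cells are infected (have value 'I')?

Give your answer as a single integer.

Step 0 (initial): 2 infected
Step 1: +7 new -> 9 infected
Step 2: +10 new -> 19 infected
Step 3: +13 new -> 32 infected
Step 4: +9 new -> 41 infected
Step 5: +6 new -> 47 infected

Answer: 47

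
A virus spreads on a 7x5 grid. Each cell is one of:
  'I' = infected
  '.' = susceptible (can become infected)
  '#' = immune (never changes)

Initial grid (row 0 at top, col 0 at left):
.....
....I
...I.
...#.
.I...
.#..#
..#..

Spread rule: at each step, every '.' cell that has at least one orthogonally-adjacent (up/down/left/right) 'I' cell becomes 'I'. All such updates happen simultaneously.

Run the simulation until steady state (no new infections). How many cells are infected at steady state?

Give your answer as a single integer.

Answer: 31

Derivation:
Step 0 (initial): 3 infected
Step 1: +7 new -> 10 infected
Step 2: +9 new -> 19 infected
Step 3: +6 new -> 25 infected
Step 4: +4 new -> 29 infected
Step 5: +2 new -> 31 infected
Step 6: +0 new -> 31 infected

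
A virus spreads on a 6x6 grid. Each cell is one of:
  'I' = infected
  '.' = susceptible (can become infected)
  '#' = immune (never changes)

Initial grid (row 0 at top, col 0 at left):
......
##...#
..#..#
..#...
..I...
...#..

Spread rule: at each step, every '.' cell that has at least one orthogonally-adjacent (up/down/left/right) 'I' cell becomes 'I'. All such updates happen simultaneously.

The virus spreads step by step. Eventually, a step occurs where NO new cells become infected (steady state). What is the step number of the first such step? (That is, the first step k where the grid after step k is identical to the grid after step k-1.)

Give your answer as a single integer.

Step 0 (initial): 1 infected
Step 1: +3 new -> 4 infected
Step 2: +5 new -> 9 infected
Step 3: +7 new -> 16 infected
Step 4: +5 new -> 21 infected
Step 5: +3 new -> 24 infected
Step 6: +2 new -> 26 infected
Step 7: +2 new -> 28 infected
Step 8: +1 new -> 29 infected
Step 9: +0 new -> 29 infected

Answer: 9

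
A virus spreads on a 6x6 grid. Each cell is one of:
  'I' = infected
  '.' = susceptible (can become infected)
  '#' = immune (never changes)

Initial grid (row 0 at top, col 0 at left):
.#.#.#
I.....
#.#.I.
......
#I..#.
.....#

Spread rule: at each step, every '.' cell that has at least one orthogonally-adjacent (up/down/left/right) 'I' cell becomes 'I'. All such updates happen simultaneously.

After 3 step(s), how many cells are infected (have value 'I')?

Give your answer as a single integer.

Answer: 27

Derivation:
Step 0 (initial): 3 infected
Step 1: +9 new -> 12 infected
Step 2: +12 new -> 24 infected
Step 3: +3 new -> 27 infected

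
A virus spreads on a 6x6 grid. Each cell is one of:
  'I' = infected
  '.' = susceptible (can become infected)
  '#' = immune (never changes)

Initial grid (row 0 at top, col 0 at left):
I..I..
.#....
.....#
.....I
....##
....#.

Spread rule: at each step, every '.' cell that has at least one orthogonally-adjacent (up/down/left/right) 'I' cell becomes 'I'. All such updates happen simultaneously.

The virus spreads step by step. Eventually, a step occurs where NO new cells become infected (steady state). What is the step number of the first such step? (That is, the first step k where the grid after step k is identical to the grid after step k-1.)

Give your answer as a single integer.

Step 0 (initial): 3 infected
Step 1: +6 new -> 9 infected
Step 2: +7 new -> 16 infected
Step 3: +6 new -> 22 infected
Step 4: +4 new -> 26 infected
Step 5: +3 new -> 29 infected
Step 6: +1 new -> 30 infected
Step 7: +0 new -> 30 infected

Answer: 7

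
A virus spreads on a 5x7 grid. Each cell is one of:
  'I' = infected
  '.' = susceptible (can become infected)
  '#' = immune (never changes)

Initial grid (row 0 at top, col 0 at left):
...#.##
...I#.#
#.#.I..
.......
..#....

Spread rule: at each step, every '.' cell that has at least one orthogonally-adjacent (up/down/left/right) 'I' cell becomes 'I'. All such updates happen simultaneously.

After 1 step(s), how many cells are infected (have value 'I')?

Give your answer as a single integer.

Answer: 6

Derivation:
Step 0 (initial): 2 infected
Step 1: +4 new -> 6 infected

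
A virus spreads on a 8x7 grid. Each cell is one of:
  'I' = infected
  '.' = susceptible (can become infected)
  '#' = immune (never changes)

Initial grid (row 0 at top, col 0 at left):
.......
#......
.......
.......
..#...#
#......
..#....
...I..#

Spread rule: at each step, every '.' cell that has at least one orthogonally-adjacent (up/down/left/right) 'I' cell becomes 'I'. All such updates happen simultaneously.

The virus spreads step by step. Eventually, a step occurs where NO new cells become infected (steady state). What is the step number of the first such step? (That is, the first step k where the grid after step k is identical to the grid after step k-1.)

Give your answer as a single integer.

Answer: 11

Derivation:
Step 0 (initial): 1 infected
Step 1: +3 new -> 4 infected
Step 2: +4 new -> 8 infected
Step 3: +6 new -> 14 infected
Step 4: +6 new -> 20 infected
Step 5: +6 new -> 26 infected
Step 6: +6 new -> 32 infected
Step 7: +7 new -> 39 infected
Step 8: +6 new -> 45 infected
Step 9: +3 new -> 48 infected
Step 10: +2 new -> 50 infected
Step 11: +0 new -> 50 infected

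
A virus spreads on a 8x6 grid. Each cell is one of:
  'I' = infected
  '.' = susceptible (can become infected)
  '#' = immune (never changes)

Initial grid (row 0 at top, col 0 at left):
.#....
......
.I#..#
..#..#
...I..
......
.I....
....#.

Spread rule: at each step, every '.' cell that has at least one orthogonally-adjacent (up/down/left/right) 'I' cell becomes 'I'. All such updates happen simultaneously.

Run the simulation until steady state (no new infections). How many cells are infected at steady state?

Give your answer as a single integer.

Answer: 42

Derivation:
Step 0 (initial): 3 infected
Step 1: +11 new -> 14 infected
Step 2: +13 new -> 27 infected
Step 3: +8 new -> 35 infected
Step 4: +3 new -> 38 infected
Step 5: +3 new -> 41 infected
Step 6: +1 new -> 42 infected
Step 7: +0 new -> 42 infected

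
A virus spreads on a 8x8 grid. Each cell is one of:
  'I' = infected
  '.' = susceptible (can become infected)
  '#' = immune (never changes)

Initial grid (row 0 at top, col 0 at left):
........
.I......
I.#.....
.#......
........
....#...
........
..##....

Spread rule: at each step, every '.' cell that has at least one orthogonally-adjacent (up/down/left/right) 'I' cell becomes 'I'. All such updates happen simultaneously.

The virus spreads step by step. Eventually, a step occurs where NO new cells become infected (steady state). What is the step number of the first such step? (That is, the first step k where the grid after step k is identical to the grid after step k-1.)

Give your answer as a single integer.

Answer: 13

Derivation:
Step 0 (initial): 2 infected
Step 1: +5 new -> 7 infected
Step 2: +4 new -> 11 infected
Step 3: +5 new -> 16 infected
Step 4: +7 new -> 23 infected
Step 5: +9 new -> 32 infected
Step 6: +8 new -> 40 infected
Step 7: +5 new -> 45 infected
Step 8: +4 new -> 49 infected
Step 9: +4 new -> 53 infected
Step 10: +3 new -> 56 infected
Step 11: +2 new -> 58 infected
Step 12: +1 new -> 59 infected
Step 13: +0 new -> 59 infected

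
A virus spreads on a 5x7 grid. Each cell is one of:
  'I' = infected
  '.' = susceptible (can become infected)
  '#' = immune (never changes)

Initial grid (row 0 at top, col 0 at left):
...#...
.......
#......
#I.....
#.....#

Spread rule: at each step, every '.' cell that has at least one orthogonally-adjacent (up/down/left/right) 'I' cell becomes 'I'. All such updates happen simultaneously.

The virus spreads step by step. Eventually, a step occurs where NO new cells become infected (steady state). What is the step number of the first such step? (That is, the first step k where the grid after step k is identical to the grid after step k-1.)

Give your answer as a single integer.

Answer: 9

Derivation:
Step 0 (initial): 1 infected
Step 1: +3 new -> 4 infected
Step 2: +4 new -> 8 infected
Step 3: +6 new -> 14 infected
Step 4: +6 new -> 20 infected
Step 5: +4 new -> 24 infected
Step 6: +3 new -> 27 infected
Step 7: +2 new -> 29 infected
Step 8: +1 new -> 30 infected
Step 9: +0 new -> 30 infected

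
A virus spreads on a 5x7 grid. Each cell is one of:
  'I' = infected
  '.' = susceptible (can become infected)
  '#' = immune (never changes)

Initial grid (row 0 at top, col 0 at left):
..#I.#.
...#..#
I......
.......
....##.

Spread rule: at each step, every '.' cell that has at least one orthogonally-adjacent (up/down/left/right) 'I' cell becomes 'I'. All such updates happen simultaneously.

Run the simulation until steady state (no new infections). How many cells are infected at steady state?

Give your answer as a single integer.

Answer: 28

Derivation:
Step 0 (initial): 2 infected
Step 1: +4 new -> 6 infected
Step 2: +6 new -> 12 infected
Step 3: +7 new -> 19 infected
Step 4: +4 new -> 23 infected
Step 5: +3 new -> 26 infected
Step 6: +1 new -> 27 infected
Step 7: +1 new -> 28 infected
Step 8: +0 new -> 28 infected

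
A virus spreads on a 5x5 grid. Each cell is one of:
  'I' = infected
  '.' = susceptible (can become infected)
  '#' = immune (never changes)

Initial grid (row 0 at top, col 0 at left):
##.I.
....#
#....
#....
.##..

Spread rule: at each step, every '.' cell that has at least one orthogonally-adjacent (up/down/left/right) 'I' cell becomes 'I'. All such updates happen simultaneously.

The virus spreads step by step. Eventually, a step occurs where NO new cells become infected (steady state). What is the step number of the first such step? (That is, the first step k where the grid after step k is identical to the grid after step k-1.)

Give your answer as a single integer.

Step 0 (initial): 1 infected
Step 1: +3 new -> 4 infected
Step 2: +2 new -> 6 infected
Step 3: +4 new -> 10 infected
Step 4: +5 new -> 15 infected
Step 5: +2 new -> 17 infected
Step 6: +0 new -> 17 infected

Answer: 6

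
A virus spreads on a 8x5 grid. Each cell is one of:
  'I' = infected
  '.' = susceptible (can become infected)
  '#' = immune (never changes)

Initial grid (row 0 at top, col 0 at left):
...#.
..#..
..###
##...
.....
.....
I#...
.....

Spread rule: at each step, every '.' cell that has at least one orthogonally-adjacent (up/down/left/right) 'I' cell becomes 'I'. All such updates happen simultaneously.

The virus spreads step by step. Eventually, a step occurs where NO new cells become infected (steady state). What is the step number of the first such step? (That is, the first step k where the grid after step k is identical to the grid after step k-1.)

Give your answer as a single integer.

Answer: 8

Derivation:
Step 0 (initial): 1 infected
Step 1: +2 new -> 3 infected
Step 2: +3 new -> 6 infected
Step 3: +3 new -> 9 infected
Step 4: +4 new -> 13 infected
Step 5: +5 new -> 18 infected
Step 6: +3 new -> 21 infected
Step 7: +1 new -> 22 infected
Step 8: +0 new -> 22 infected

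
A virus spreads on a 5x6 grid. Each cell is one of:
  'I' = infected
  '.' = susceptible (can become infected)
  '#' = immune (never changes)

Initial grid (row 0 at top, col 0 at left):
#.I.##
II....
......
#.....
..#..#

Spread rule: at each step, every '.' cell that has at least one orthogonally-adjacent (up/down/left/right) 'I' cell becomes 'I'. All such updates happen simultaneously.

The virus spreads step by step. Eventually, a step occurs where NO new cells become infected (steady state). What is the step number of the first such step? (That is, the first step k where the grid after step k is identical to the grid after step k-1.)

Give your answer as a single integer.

Answer: 7

Derivation:
Step 0 (initial): 3 infected
Step 1: +5 new -> 8 infected
Step 2: +3 new -> 11 infected
Step 3: +4 new -> 15 infected
Step 4: +4 new -> 19 infected
Step 5: +3 new -> 22 infected
Step 6: +2 new -> 24 infected
Step 7: +0 new -> 24 infected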